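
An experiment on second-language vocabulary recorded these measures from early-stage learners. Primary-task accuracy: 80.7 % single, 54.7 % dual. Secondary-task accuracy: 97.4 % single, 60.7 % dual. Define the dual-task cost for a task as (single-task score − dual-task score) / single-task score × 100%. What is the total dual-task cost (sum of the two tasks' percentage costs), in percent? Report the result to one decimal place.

Primary cost = (80.7 − 54.7) / 80.7 × 100% = 32.2181%.
Secondary cost = (97.4 − 60.7) / 97.4 × 100% = 37.6797%.
Total = 32.2181% + 37.6797% = 69.8978% ≈ 69.9%.

69.9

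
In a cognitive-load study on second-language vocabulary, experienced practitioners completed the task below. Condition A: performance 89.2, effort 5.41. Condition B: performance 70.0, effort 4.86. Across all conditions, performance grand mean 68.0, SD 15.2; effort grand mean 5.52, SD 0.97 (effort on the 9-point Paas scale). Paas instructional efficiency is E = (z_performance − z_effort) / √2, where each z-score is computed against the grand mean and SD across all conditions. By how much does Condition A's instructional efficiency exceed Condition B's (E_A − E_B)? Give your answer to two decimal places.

0.49

Condition A: z_P = (89.2 − 68.0)/15.2 = 1.3947; z_E = (5.41 − 5.52)/0.97 = -0.1134; E_A = (1.3947 − (-0.1134))/√2 = 1.0664.
Condition B: z_P = (70.0 − 68.0)/15.2 = 0.1316; z_E = (4.86 − 5.52)/0.97 = -0.6804; E_B = (0.1316 − (-0.6804))/√2 = 0.5742.
E_A − E_B = 1.0664 − 0.5742 = 0.4922 ≈ 0.49.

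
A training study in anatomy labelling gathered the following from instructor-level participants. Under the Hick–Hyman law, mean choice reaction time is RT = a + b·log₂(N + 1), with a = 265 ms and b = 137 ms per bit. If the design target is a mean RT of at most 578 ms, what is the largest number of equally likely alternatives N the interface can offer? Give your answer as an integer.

3

Set 265 + 137·log₂(N + 1) ≤ 578.
log₂(N + 1) ≤ (578 − 265) / 137 = 2.2847.
N + 1 ≤ 2^2.2847 = 4.8726.
N ≤ 3.8726, so the largest integer N is 3.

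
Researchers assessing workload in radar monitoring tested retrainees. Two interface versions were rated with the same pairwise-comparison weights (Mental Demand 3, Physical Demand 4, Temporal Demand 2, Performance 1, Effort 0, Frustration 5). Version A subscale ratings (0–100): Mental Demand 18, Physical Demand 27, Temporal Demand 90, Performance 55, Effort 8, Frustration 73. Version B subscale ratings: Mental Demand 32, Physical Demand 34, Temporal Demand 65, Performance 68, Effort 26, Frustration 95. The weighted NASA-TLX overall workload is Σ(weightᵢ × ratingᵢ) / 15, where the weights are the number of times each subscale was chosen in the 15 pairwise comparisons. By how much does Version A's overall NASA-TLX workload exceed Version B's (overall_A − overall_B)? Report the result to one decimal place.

Version A weighted sum = 3·18 + 4·27 + 2·90 + 1·55 + 0·8 + 5·73 = 54 + 108 + 180 + 55 + 0 + 365 = 762; overall_A = 762/15 = 50.8000.
Version B weighted sum = 3·32 + 4·34 + 2·65 + 1·68 + 0·26 + 5·95 = 96 + 136 + 130 + 68 + 0 + 475 = 905; overall_B = 905/15 = 60.3333.
Difference = 50.8000 − 60.3333 = -9.5333 ≈ -9.5.

-9.5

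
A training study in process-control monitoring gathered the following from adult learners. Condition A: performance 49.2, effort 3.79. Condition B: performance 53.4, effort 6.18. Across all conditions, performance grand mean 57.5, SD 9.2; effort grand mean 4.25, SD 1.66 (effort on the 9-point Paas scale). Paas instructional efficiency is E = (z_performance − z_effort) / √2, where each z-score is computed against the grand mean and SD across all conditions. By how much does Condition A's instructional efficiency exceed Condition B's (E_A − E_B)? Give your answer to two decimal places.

0.70

Condition A: z_P = (49.2 − 57.5)/9.2 = -0.9022; z_E = (3.79 − 4.25)/1.66 = -0.2771; E_A = (-0.9022 − (-0.2771))/√2 = -0.4420.
Condition B: z_P = (53.4 − 57.5)/9.2 = -0.4457; z_E = (6.18 − 4.25)/1.66 = 1.1627; E_B = (-0.4457 − 1.1627)/√2 = -1.1373.
E_A − E_B = -0.4420 − (-1.1373) = 0.6953 ≈ 0.70.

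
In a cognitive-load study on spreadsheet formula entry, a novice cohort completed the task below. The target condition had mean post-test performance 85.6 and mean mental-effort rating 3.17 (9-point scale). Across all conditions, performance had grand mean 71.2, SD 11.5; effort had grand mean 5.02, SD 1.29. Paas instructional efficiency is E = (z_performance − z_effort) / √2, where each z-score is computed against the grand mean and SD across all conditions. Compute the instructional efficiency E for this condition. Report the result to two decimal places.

1.90

z_performance = (85.6 − 71.2) / 11.5 = 14.4000 / 11.5 = 1.2522.
z_effort = (3.17 − 5.02) / 1.29 = -1.8500 / 1.29 = -1.4341.
z_P − z_E = 1.2522 − (-1.4341) = 2.6863.
E = 2.6863 / √2 = 2.6863 / 1.41421 = 1.8995 ≈ 1.90.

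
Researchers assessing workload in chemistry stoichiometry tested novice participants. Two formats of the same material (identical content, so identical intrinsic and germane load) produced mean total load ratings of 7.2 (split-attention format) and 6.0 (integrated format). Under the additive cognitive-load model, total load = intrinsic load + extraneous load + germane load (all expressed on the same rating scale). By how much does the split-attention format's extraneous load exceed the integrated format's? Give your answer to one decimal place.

1.2

Intrinsic and germane load are equal across formats, so the difference in total load equals the difference in extraneous load.
Extraneous-load difference = 7.2 − 6.0 = 1.2.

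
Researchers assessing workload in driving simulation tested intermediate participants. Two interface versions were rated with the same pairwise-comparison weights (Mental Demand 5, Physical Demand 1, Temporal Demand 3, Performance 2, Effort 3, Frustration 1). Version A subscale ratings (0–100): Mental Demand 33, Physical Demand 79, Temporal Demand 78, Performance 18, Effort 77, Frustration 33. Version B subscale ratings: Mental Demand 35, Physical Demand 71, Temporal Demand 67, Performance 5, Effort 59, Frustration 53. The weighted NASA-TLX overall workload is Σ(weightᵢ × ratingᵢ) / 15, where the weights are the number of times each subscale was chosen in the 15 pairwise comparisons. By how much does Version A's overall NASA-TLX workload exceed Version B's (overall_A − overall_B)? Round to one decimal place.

Version A weighted sum = 5·33 + 1·79 + 3·78 + 2·18 + 3·77 + 1·33 = 165 + 79 + 234 + 36 + 231 + 33 = 778; overall_A = 778/15 = 51.8667.
Version B weighted sum = 5·35 + 1·71 + 3·67 + 2·5 + 3·59 + 1·53 = 175 + 71 + 201 + 10 + 177 + 53 = 687; overall_B = 687/15 = 45.8000.
Difference = 51.8667 − 45.8000 = 6.0667 ≈ 6.1.

6.1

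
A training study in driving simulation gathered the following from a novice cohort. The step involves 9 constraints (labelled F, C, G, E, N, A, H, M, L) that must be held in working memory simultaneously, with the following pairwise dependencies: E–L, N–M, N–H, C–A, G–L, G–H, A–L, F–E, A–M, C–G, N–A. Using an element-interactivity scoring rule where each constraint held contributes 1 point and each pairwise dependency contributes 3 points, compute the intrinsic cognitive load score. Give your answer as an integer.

42

Count of constraints held simultaneously: 9.
Count of pairwise dependencies listed: 11.
Element contribution: 9 × 1 = 9.
Interaction contribution: 11 × 3 = 33.
Intrinsic load = 9 + 33 = 42.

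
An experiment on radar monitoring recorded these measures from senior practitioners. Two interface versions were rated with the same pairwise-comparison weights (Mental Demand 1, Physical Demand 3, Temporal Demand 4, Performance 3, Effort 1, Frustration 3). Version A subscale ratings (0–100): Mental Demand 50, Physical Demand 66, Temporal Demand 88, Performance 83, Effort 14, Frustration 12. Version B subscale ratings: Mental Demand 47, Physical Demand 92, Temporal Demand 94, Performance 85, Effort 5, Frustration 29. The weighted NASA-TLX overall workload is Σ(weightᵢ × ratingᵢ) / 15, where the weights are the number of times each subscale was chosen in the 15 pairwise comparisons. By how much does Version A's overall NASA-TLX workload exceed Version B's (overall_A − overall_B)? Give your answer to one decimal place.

Version A weighted sum = 1·50 + 3·66 + 4·88 + 3·83 + 1·14 + 3·12 = 50 + 198 + 352 + 249 + 14 + 36 = 899; overall_A = 899/15 = 59.9333.
Version B weighted sum = 1·47 + 3·92 + 4·94 + 3·85 + 1·5 + 3·29 = 47 + 276 + 376 + 255 + 5 + 87 = 1046; overall_B = 1046/15 = 69.7333.
Difference = 59.9333 − 69.7333 = -9.8000 ≈ -9.8.

-9.8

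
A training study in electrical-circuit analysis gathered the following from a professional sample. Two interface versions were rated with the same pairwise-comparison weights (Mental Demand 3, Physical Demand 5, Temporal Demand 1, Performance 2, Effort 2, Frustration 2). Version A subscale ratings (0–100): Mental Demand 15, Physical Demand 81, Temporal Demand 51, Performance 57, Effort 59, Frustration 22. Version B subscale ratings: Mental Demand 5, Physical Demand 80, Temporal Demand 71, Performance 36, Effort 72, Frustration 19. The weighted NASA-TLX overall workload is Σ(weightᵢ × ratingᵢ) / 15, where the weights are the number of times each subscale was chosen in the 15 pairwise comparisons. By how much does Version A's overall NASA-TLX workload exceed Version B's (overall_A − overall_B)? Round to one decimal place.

2.5

Version A weighted sum = 3·15 + 5·81 + 1·51 + 2·57 + 2·59 + 2·22 = 45 + 405 + 51 + 114 + 118 + 44 = 777; overall_A = 777/15 = 51.8000.
Version B weighted sum = 3·5 + 5·80 + 1·71 + 2·36 + 2·72 + 2·19 = 15 + 400 + 71 + 72 + 144 + 38 = 740; overall_B = 740/15 = 49.3333.
Difference = 51.8000 − 49.3333 = 2.4667 ≈ 2.5.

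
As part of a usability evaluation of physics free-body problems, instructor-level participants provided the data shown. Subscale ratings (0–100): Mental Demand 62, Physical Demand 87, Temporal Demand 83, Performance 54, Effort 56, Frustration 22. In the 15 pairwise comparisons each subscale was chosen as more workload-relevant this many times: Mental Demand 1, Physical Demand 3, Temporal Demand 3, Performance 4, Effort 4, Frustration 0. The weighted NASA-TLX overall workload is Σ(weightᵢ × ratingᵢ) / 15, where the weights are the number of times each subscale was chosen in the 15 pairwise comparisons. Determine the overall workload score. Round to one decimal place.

67.5

The tallies are the weights (they sum to 15).
Weighted sum = 1·62 + 3·87 + 3·83 + 4·54 + 4·56 + 0·22
            = 62 + 261 + 249 + 216 + 224 + 0 = 1012.
Overall workload = 1012 / 15 = 67.4667 ≈ 67.5.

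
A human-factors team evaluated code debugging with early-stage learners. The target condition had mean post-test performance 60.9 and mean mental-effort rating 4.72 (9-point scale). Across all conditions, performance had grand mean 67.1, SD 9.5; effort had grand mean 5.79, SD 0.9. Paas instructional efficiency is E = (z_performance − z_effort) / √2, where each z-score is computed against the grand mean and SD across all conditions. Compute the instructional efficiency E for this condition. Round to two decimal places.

0.38

z_performance = (60.9 − 67.1) / 9.5 = -6.2000 / 9.5 = -0.6526.
z_effort = (4.72 − 5.79) / 0.9 = -1.0700 / 0.9 = -1.1889.
z_P − z_E = -0.6526 − (-1.1889) = 0.5363.
E = 0.5363 / √2 = 0.5363 / 1.41421 = 0.3792 ≈ 0.38.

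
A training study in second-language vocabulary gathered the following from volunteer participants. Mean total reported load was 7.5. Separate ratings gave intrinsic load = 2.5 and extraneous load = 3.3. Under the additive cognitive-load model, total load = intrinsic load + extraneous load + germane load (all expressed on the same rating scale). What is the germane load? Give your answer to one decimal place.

1.7

germane load = total − intrinsic − extraneous
             = 7.5 − 2.5 − 3.3 = 1.7.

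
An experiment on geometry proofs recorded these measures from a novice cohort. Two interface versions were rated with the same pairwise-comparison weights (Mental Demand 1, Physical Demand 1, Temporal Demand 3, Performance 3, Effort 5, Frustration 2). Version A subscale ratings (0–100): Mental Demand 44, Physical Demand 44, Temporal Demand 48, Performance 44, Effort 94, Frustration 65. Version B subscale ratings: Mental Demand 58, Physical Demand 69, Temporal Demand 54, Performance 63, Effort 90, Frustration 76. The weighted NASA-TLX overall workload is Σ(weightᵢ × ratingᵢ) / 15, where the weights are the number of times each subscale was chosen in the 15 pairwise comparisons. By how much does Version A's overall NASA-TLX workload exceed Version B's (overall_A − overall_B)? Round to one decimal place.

Version A weighted sum = 1·44 + 1·44 + 3·48 + 3·44 + 5·94 + 2·65 = 44 + 44 + 144 + 132 + 470 + 130 = 964; overall_A = 964/15 = 64.2667.
Version B weighted sum = 1·58 + 1·69 + 3·54 + 3·63 + 5·90 + 2·76 = 58 + 69 + 162 + 189 + 450 + 152 = 1080; overall_B = 1080/15 = 72.0000.
Difference = 64.2667 − 72.0000 = -7.7333 ≈ -7.7.

-7.7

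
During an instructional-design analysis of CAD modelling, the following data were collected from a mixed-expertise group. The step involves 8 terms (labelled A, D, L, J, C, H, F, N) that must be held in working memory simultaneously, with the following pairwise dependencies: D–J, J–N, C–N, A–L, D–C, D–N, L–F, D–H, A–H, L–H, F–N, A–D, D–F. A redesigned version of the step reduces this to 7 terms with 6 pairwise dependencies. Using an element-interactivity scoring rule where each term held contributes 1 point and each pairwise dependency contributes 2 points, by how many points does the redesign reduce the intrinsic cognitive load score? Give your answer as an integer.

Original: 8 × 1 + 13 × 2 = 8 + 26 = 34.
Redesigned: 7 × 1 + 6 × 2 = 7 + 12 = 19.
Reduction = 34 − 19 = 15.

15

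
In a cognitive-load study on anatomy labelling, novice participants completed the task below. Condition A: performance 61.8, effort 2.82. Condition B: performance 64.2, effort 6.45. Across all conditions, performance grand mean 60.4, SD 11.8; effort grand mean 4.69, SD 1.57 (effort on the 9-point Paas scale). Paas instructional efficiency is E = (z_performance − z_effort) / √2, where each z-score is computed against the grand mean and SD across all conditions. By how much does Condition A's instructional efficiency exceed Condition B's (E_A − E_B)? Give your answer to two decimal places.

1.49

Condition A: z_P = (61.8 − 60.4)/11.8 = 0.1186; z_E = (2.82 − 4.69)/1.57 = -1.1911; E_A = (0.1186 − (-1.1911))/√2 = 0.9261.
Condition B: z_P = (64.2 − 60.4)/11.8 = 0.3220; z_E = (6.45 − 4.69)/1.57 = 1.1210; E_B = (0.3220 − 1.1210)/√2 = -0.5650.
E_A − E_B = 0.9261 − (-0.5650) = 1.4911 ≈ 1.49.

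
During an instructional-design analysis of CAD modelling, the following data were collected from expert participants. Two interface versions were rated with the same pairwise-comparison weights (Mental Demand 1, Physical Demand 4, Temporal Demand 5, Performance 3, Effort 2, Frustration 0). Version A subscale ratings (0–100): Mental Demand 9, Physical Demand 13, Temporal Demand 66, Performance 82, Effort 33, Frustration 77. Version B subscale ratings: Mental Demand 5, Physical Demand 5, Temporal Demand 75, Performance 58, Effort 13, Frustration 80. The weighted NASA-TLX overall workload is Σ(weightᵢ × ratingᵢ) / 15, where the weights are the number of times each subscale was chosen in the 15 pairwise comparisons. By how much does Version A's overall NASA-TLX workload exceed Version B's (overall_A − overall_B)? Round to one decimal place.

Version A weighted sum = 1·9 + 4·13 + 5·66 + 3·82 + 2·33 + 0·77 = 9 + 52 + 330 + 246 + 66 + 0 = 703; overall_A = 703/15 = 46.8667.
Version B weighted sum = 1·5 + 4·5 + 5·75 + 3·58 + 2·13 + 0·80 = 5 + 20 + 375 + 174 + 26 + 0 = 600; overall_B = 600/15 = 40.0000.
Difference = 46.8667 − 40.0000 = 6.8667 ≈ 6.9.

6.9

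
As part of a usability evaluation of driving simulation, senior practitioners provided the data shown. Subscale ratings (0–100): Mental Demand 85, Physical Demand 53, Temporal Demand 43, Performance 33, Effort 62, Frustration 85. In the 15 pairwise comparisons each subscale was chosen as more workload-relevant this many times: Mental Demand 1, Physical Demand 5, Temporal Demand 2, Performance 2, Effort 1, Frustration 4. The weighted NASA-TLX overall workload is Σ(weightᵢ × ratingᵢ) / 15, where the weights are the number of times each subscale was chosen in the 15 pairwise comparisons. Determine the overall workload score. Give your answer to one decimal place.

60.3

The tallies are the weights (they sum to 15).
Weighted sum = 1·85 + 5·53 + 2·43 + 2·33 + 1·62 + 4·85
            = 85 + 265 + 86 + 66 + 62 + 340 = 904.
Overall workload = 904 / 15 = 60.2667 ≈ 60.3.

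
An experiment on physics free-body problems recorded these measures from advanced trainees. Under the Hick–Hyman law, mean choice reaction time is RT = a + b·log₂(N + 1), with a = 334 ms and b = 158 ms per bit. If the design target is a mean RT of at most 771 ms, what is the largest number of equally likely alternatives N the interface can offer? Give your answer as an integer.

5

Set 334 + 158·log₂(N + 1) ≤ 771.
log₂(N + 1) ≤ (771 − 334) / 158 = 2.7658.
N + 1 ≤ 2^2.7658 = 6.8013.
N ≤ 5.8013, so the largest integer N is 5.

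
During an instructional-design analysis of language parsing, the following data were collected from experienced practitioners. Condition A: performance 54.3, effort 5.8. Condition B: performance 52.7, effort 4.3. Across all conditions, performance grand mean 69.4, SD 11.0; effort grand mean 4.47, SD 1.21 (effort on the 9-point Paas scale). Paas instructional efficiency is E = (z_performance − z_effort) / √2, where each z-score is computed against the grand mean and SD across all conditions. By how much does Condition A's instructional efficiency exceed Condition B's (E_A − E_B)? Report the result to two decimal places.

-0.77

Condition A: z_P = (54.3 − 69.4)/11.0 = -1.3727; z_E = (5.8 − 4.47)/1.21 = 1.0992; E_A = (-1.3727 − 1.0992)/√2 = -1.7479.
Condition B: z_P = (52.7 − 69.4)/11.0 = -1.5182; z_E = (4.3 − 4.47)/1.21 = -0.1405; E_B = (-1.5182 − (-0.1405))/√2 = -0.9742.
E_A − E_B = -1.7479 − (-0.9742) = -0.7737 ≈ -0.77.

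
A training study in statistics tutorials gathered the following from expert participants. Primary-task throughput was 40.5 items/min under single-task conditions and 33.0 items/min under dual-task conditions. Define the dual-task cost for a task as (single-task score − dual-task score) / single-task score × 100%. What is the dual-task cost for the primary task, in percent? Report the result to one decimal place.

Cost = (40.5 − 33.0) / 40.5 × 100%
     = 7.5000 / 40.5 × 100% = 18.5185%.
≈ 18.5%.

18.5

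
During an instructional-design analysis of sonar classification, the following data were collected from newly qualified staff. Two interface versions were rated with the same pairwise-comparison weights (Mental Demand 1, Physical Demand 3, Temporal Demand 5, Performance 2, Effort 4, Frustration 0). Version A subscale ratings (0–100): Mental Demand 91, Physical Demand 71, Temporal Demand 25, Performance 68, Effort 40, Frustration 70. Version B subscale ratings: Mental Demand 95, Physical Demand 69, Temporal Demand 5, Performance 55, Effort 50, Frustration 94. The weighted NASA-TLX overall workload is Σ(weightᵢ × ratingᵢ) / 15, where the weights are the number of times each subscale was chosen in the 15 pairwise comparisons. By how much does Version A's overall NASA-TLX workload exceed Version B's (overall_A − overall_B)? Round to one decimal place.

Version A weighted sum = 1·91 + 3·71 + 5·25 + 2·68 + 4·40 + 0·70 = 91 + 213 + 125 + 136 + 160 + 0 = 725; overall_A = 725/15 = 48.3333.
Version B weighted sum = 1·95 + 3·69 + 5·5 + 2·55 + 4·50 + 0·94 = 95 + 207 + 25 + 110 + 200 + 0 = 637; overall_B = 637/15 = 42.4667.
Difference = 48.3333 − 42.4667 = 5.8666 ≈ 5.9.

5.9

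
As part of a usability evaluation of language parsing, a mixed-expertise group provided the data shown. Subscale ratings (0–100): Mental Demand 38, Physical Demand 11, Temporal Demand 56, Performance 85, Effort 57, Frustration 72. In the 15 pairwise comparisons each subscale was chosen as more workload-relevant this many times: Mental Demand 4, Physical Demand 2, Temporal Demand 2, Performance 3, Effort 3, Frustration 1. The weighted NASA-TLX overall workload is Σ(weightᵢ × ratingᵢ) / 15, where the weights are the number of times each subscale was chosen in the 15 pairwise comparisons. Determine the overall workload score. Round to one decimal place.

The tallies are the weights (they sum to 15).
Weighted sum = 4·38 + 2·11 + 2·56 + 3·85 + 3·57 + 1·72
            = 152 + 22 + 112 + 255 + 171 + 72 = 784.
Overall workload = 784 / 15 = 52.2667 ≈ 52.3.

52.3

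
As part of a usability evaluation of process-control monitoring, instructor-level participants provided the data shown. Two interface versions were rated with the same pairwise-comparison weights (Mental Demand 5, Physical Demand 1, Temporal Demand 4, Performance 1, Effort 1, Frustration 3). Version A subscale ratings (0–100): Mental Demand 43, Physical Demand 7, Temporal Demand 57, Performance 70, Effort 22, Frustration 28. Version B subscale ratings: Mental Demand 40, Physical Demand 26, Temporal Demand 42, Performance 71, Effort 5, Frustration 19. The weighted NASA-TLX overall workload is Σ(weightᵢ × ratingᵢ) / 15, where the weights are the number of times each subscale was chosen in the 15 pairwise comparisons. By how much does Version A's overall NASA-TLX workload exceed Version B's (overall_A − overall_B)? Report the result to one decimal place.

6.6

Version A weighted sum = 5·43 + 1·7 + 4·57 + 1·70 + 1·22 + 3·28 = 215 + 7 + 228 + 70 + 22 + 84 = 626; overall_A = 626/15 = 41.7333.
Version B weighted sum = 5·40 + 1·26 + 4·42 + 1·71 + 1·5 + 3·19 = 200 + 26 + 168 + 71 + 5 + 57 = 527; overall_B = 527/15 = 35.1333.
Difference = 41.7333 − 35.1333 = 6.6000 ≈ 6.6.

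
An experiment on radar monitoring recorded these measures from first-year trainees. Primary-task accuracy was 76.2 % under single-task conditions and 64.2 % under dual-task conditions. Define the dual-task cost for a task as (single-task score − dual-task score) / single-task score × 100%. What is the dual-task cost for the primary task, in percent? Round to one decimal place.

Cost = (76.2 − 64.2) / 76.2 × 100%
     = 12.0000 / 76.2 × 100% = 15.7480%.
≈ 15.7%.

15.7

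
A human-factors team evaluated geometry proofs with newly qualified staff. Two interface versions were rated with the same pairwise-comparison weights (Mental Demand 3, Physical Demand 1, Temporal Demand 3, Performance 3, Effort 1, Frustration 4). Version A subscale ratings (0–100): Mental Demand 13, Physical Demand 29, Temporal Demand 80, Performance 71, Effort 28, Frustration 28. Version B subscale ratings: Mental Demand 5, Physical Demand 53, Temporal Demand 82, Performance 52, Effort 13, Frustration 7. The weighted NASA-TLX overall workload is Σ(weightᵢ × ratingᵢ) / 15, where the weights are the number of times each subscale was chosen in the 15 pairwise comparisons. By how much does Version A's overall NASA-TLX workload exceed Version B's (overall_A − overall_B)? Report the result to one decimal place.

10.0

Version A weighted sum = 3·13 + 1·29 + 3·80 + 3·71 + 1·28 + 4·28 = 39 + 29 + 240 + 213 + 28 + 112 = 661; overall_A = 661/15 = 44.0667.
Version B weighted sum = 3·5 + 1·53 + 3·82 + 3·52 + 1·13 + 4·7 = 15 + 53 + 246 + 156 + 13 + 28 = 511; overall_B = 511/15 = 34.0667.
Difference = 44.0667 − 34.0667 = 10.0000 ≈ 10.0.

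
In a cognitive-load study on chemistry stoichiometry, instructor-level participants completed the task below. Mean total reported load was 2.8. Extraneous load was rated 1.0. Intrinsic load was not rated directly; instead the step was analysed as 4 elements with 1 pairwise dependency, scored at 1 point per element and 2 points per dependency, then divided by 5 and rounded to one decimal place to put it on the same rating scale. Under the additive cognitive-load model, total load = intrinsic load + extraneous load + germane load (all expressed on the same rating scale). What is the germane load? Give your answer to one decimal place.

0.6

Intrinsic (element-interactivity): (4 × 1 + 1 × 2) / 5 = 6 / 5 = 1.2000 → 1.2.
germane load = total − intrinsic − extraneous
             = 2.8 − 1.2 − 1.0 = 0.6.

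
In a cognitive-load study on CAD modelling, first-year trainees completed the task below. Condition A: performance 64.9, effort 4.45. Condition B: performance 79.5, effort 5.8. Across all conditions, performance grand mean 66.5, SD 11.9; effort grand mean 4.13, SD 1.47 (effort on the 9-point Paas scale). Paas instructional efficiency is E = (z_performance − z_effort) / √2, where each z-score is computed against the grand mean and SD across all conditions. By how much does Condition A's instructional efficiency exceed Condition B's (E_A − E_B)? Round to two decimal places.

-0.22

Condition A: z_P = (64.9 − 66.5)/11.9 = -0.1345; z_E = (4.45 − 4.13)/1.47 = 0.2177; E_A = (-0.1345 − 0.2177)/√2 = -0.2490.
Condition B: z_P = (79.5 − 66.5)/11.9 = 1.0924; z_E = (5.8 − 4.13)/1.47 = 1.1361; E_B = (1.0924 − 1.1361)/√2 = -0.0309.
E_A − E_B = -0.2490 − (-0.0309) = -0.2181 ≈ -0.22.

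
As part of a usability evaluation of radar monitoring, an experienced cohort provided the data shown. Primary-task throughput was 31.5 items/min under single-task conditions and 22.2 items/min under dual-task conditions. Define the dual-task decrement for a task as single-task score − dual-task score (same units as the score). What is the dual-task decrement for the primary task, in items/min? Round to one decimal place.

Decrement = 31.5 − 22.2 = 9.3000 items/min ≈ 9.3 items/min.

9.3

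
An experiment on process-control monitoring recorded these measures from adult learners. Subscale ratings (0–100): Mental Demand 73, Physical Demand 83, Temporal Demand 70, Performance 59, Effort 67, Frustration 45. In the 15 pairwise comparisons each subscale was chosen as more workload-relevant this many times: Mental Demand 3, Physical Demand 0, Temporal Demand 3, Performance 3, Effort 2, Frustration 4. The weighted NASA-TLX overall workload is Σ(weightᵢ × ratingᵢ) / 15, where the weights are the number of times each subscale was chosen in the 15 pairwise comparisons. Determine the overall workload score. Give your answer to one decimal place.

61.3

The tallies are the weights (they sum to 15).
Weighted sum = 3·73 + 0·83 + 3·70 + 3·59 + 2·67 + 4·45
            = 219 + 0 + 210 + 177 + 134 + 180 = 920.
Overall workload = 920 / 15 = 61.3333 ≈ 61.3.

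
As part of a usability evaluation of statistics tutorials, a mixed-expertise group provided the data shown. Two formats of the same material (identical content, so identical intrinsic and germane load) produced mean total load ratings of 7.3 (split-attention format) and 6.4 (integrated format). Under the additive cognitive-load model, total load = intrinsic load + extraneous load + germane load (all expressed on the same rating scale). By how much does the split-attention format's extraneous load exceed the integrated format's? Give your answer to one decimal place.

0.9

Intrinsic and germane load are equal across formats, so the difference in total load equals the difference in extraneous load.
Extraneous-load difference = 7.3 − 6.4 = 0.9.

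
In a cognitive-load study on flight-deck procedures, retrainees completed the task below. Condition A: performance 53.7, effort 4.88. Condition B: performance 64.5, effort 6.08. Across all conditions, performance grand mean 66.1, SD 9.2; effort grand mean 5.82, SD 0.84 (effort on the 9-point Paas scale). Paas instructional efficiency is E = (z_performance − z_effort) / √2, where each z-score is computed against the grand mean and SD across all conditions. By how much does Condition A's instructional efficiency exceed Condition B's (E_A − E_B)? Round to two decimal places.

Condition A: z_P = (53.7 − 66.1)/9.2 = -1.3478; z_E = (4.88 − 5.82)/0.84 = -1.1190; E_A = (-1.3478 − (-1.1190))/√2 = -0.1618.
Condition B: z_P = (64.5 − 66.1)/9.2 = -0.1739; z_E = (6.08 − 5.82)/0.84 = 0.3095; E_B = (-0.1739 − 0.3095)/√2 = -0.3418.
E_A − E_B = -0.1618 − (-0.3418) = 0.1800 ≈ 0.18.

0.18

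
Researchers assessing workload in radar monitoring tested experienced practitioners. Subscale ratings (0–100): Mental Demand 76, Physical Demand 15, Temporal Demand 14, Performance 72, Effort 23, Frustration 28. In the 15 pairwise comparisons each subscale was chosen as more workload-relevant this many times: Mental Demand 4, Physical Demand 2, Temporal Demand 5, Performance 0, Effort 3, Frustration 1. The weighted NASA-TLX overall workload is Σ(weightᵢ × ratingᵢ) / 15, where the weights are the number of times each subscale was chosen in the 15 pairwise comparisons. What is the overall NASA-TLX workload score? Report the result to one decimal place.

33.4

The tallies are the weights (they sum to 15).
Weighted sum = 4·76 + 2·15 + 5·14 + 0·72 + 3·23 + 1·28
            = 304 + 30 + 70 + 0 + 69 + 28 = 501.
Overall workload = 501 / 15 = 33.4000 ≈ 33.4.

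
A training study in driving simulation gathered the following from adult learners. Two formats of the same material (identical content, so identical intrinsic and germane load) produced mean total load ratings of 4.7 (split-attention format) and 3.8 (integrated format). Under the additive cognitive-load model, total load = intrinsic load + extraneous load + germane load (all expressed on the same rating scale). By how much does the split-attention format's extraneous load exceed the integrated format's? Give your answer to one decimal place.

0.9

Intrinsic and germane load are equal across formats, so the difference in total load equals the difference in extraneous load.
Extraneous-load difference = 4.7 − 3.8 = 0.9.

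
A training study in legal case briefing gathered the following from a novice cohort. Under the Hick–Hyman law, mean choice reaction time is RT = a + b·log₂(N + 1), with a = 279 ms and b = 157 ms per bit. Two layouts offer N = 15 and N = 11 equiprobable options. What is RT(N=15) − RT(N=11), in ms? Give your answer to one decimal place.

RT(15) = 279 + 157·log₂(16) = 279 + 157·4.0000 = 907.0000 ms.
RT(11) = 279 + 157·log₂(12) = 279 + 157·3.5850 = 841.8450 ms.
Difference = 907.0000 − 841.8450 = 65.1550 ≈ 65.2 ms.

65.2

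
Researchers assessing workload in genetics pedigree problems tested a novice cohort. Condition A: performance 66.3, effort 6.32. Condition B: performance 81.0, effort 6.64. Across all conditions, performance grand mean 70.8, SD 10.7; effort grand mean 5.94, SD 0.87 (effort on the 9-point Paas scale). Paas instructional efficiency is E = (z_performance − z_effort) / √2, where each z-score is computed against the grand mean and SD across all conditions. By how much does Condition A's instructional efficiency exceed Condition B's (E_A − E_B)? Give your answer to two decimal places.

Condition A: z_P = (66.3 − 70.8)/10.7 = -0.4206; z_E = (6.32 − 5.94)/0.87 = 0.4368; E_A = (-0.4206 − 0.4368)/√2 = -0.6063.
Condition B: z_P = (81.0 − 70.8)/10.7 = 0.9533; z_E = (6.64 − 5.94)/0.87 = 0.8046; E_B = (0.9533 − 0.8046)/√2 = 0.1051.
E_A − E_B = -0.6063 − 0.1051 = -0.7114 ≈ -0.71.

-0.71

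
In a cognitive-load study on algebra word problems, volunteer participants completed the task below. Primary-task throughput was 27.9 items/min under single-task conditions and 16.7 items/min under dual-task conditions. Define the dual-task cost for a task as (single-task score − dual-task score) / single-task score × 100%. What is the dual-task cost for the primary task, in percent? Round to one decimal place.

Cost = (27.9 − 16.7) / 27.9 × 100%
     = 11.2000 / 27.9 × 100% = 40.1434%.
≈ 40.1%.

40.1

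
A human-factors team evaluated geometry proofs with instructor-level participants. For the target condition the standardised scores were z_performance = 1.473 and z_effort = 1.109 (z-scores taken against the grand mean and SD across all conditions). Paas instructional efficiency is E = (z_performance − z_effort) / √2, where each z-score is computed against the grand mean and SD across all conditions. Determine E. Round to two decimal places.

z_P − z_E = 1.473 − 1.109 = 0.3640.
E = 0.3640 / √2 = 0.3640 / 1.41421 = 0.2574 ≈ 0.26.

0.26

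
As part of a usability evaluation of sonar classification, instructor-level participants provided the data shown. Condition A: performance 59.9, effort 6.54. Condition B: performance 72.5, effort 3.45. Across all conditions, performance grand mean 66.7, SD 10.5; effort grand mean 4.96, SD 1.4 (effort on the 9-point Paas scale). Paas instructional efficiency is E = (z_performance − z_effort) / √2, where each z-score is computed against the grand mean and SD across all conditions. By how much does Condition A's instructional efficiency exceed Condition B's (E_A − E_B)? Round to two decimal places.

Condition A: z_P = (59.9 − 66.7)/10.5 = -0.6476; z_E = (6.54 − 4.96)/1.4 = 1.1286; E_A = (-0.6476 − 1.1286)/√2 = -1.2560.
Condition B: z_P = (72.5 − 66.7)/10.5 = 0.5524; z_E = (3.45 − 4.96)/1.4 = -1.0786; E_B = (0.5524 − (-1.0786))/√2 = 1.1533.
E_A − E_B = -1.2560 − 1.1533 = -2.4093 ≈ -2.41.

-2.41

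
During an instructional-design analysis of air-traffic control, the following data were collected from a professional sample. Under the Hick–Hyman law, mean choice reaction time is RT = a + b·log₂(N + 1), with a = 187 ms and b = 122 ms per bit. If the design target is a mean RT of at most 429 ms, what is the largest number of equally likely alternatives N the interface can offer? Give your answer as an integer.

Set 187 + 122·log₂(N + 1) ≤ 429.
log₂(N + 1) ≤ (429 − 187) / 122 = 1.9836.
N + 1 ≤ 2^1.9836 = 3.9548.
N ≤ 2.9548, so the largest integer N is 2.

2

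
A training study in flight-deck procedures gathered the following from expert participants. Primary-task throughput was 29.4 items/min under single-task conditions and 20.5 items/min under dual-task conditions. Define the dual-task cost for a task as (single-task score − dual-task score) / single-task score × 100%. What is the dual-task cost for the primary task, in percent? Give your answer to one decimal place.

Cost = (29.4 − 20.5) / 29.4 × 100%
     = 8.9000 / 29.4 × 100% = 30.2721%.
≈ 30.3%.

30.3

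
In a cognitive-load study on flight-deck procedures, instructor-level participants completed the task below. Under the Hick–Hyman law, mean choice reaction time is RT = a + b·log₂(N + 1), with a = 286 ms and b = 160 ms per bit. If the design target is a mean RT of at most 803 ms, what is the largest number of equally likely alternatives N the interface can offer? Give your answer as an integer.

8

Set 286 + 160·log₂(N + 1) ≤ 803.
log₂(N + 1) ≤ (803 − 286) / 160 = 3.2313.
N + 1 ≤ 2^3.2313 = 9.3911.
N ≤ 8.3911, so the largest integer N is 8.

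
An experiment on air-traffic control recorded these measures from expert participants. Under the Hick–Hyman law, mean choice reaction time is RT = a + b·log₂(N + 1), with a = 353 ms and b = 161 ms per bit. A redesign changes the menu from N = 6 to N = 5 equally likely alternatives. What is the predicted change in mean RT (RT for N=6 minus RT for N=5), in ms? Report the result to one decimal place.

RT(6) = 353 + 161·log₂(7) = 353 + 161·2.8074 = 804.9914 ms.
RT(5) = 353 + 161·log₂(6) = 353 + 161·2.5850 = 769.1850 ms.
Difference = 804.9914 − 769.1850 = 35.8064 ≈ 35.8 ms.

35.8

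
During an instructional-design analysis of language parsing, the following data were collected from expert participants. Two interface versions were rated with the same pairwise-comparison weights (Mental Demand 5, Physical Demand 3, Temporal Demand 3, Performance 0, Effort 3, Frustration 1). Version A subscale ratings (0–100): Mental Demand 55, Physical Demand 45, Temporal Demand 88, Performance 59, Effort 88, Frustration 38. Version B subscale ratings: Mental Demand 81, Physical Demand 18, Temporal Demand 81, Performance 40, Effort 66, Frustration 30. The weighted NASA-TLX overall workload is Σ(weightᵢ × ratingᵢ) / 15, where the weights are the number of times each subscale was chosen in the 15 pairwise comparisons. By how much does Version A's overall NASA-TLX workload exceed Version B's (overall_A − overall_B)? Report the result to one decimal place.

Version A weighted sum = 5·55 + 3·45 + 3·88 + 0·59 + 3·88 + 1·38 = 275 + 135 + 264 + 0 + 264 + 38 = 976; overall_A = 976/15 = 65.0667.
Version B weighted sum = 5·81 + 3·18 + 3·81 + 0·40 + 3·66 + 1·30 = 405 + 54 + 243 + 0 + 198 + 30 = 930; overall_B = 930/15 = 62.0000.
Difference = 65.0667 − 62.0000 = 3.0667 ≈ 3.1.

3.1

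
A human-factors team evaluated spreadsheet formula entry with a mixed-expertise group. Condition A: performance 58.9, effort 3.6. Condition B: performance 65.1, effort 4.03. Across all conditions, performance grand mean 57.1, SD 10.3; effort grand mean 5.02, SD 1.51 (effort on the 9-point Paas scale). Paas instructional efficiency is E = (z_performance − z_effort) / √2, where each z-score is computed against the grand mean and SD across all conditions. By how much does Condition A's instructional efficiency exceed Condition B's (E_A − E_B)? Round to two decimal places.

-0.22

Condition A: z_P = (58.9 − 57.1)/10.3 = 0.1748; z_E = (3.6 − 5.02)/1.51 = -0.9404; E_A = (0.1748 − (-0.9404))/√2 = 0.7886.
Condition B: z_P = (65.1 − 57.1)/10.3 = 0.7767; z_E = (4.03 − 5.02)/1.51 = -0.6556; E_B = (0.7767 − (-0.6556))/√2 = 1.0128.
E_A − E_B = 0.7886 − 1.0128 = -0.2242 ≈ -0.22.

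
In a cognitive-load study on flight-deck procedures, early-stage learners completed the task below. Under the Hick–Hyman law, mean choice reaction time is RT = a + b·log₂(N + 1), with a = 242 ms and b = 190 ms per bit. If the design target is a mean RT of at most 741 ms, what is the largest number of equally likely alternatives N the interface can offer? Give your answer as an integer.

5

Set 242 + 190·log₂(N + 1) ≤ 741.
log₂(N + 1) ≤ (741 − 242) / 190 = 2.6263.
N + 1 ≤ 2^2.6263 = 6.1744.
N ≤ 5.1744, so the largest integer N is 5.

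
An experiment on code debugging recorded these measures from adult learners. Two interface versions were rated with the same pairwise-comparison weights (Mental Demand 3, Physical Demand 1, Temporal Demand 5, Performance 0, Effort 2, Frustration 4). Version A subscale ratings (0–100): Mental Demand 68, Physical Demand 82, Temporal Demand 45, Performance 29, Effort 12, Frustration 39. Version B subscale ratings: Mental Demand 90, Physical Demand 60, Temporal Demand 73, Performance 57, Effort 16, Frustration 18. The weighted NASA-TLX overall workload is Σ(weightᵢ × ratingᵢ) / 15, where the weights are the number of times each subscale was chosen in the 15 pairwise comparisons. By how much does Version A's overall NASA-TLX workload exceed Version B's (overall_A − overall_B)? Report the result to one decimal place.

Version A weighted sum = 3·68 + 1·82 + 5·45 + 0·29 + 2·12 + 4·39 = 204 + 82 + 225 + 0 + 24 + 156 = 691; overall_A = 691/15 = 46.0667.
Version B weighted sum = 3·90 + 1·60 + 5·73 + 0·57 + 2·16 + 4·18 = 270 + 60 + 365 + 0 + 32 + 72 = 799; overall_B = 799/15 = 53.2667.
Difference = 46.0667 − 53.2667 = -7.2000 ≈ -7.2.

-7.2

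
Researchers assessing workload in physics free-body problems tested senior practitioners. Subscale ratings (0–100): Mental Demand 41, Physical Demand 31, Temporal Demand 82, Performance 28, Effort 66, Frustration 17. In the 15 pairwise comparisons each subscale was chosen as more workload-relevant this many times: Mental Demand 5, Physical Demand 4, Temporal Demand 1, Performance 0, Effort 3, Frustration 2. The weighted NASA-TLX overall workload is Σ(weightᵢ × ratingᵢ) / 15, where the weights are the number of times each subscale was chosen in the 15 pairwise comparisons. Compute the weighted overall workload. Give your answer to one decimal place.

42.9

The tallies are the weights (they sum to 15).
Weighted sum = 5·41 + 4·31 + 1·82 + 0·28 + 3·66 + 2·17
            = 205 + 124 + 82 + 0 + 198 + 34 = 643.
Overall workload = 643 / 15 = 42.8667 ≈ 42.9.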